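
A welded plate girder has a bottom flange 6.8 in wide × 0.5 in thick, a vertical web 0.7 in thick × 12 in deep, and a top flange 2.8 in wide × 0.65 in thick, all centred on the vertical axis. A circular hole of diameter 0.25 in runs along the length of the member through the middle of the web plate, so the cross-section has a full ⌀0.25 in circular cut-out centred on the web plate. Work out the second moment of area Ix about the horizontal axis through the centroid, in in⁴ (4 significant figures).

Treat the section as a set of non-overlapping primitives; coordinates are from the bounding-box lower-left.
Bottom plate: 6.8 × 0.5, A = 3.4 in², y = 0.25 in, Ī = 0.0708333 in⁴.
Web plate: 0.7 × 12, A = 8.4 in², y = 6.5 in, Ī = 100.8 in⁴.
Top plate: 2.8 × 0.65, A = 1.82 in², y = 12.825 in, Ī = 0.0640792 in⁴.
Hole (subtracted): ⌀0.25, A = 0.0490874 in², y = 6.5 in, Ī = 0.000191748 in⁴.
Centroid: ȳ = ΣA·y / ΣA = 5.7824 in.
Transfer each piece to the horizontal axis through the centroid using Ī + A·d² with d = y − 5.7824:
  bottom plate: d = -5.5324 in → contributes +104.136 in⁴
  web plate: d = 0.717601 in → contributes +105.126 in⁴
  top plate: d = 7.0426 in → contributes +90.3329 in⁴
  hole: d = 0.717601 in → contributes −0.0254694 in⁴
Total I = 299.569 in⁴.

Ix ≈ 299.6 in⁴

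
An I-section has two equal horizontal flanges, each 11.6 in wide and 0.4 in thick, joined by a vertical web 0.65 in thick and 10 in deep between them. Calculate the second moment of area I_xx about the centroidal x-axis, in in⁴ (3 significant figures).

I_xx ≈ 305 in⁴

Break the section into simple shapes (no overlaps), measuring from the bottom-left corner of the bounding box.
Bottom flange: 11.6 × 0.4, A = 4.64 in², y = 0.2 in, Ī = 0.061867 in⁴.
Web: 0.65 × 10, A = 6.5 in², y = 5.4 in, Ī = 54.167 in⁴.
Top flange: 11.6 × 0.4, A = 4.64 in², y = 10.6 in, Ī = 0.061867 in⁴.
By symmetry the centroid is at mid-height, ȳ = 5.4 in.
Transfer each piece to the centroidal x-axis using Ī + A·d² with d = y − 5.4:
  bottom flange: d = -5.2 in → contributes +125.53 in⁴
  web: d = 0 in → contributes +54.167 in⁴
  top flange: d = 5.2 in → contributes +125.53 in⁴
Total I = 305.22 in⁴.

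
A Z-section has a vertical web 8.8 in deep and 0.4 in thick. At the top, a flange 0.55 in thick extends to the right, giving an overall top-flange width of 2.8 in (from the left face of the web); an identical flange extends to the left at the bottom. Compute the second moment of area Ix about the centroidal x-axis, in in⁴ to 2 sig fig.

Ix ≈ 68 in⁴

Decompose the section into non-overlapping parts with the origin at the bottom-left of its bounding rectangle.
Web: 0.4 × 8.8, A = 3.52 in², y = 4.4 in, Ī = 22.72 in⁴.
Top flange (beyond web): 2.4 × 0.55, A = 1.32 in², y = 8.525 in, Ī = 0.03328 in⁴.
Bottom flange (beyond web): 2.4 × 0.55, A = 1.32 in², y = 0.275 in, Ī = 0.03328 in⁴.
Centroid: ȳ = ΣA·y / ΣA = 4.4 in.
Transfer each piece to the centroidal x-axis using Ī + A·d² with d = y − 4.4:
  web: d = 0 in → contributes +22.72 in⁴
  top flange (beyond web): d = 4.125 in → contributes +22.49 in⁴
  bottom flange (beyond web): d = -4.125 in → contributes +22.49 in⁴
Total I = 67.7 in⁴.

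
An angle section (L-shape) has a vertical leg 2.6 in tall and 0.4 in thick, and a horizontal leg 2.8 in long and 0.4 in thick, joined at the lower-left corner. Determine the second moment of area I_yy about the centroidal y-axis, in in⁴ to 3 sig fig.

Treat the section as a set of non-overlapping primitives; coordinates are from the bounding-box lower-left.
Vertical leg: 0.4 × 2.6, A = 1.04 in², x = 0.2 in, Ī = 0.013867 in⁴.
Horizontal leg (remainder): 2.4 × 0.4, A = 0.96 in², x = 1.6 in, Ī = 0.4608 in⁴.
Centroid: x̄ = ΣA·x / ΣA = 0.872 in.
Transfer each piece to the centroidal y-axis using Ī + A·d² with d = x − 0.872:
  vertical leg: d = -0.672 in → contributes +0.48351 in⁴
  horizontal leg (remainder): d = 0.728 in → contributes +0.96958 in⁴
Total I = 1.4531 in⁴.

I_yy ≈ 1.45 in⁴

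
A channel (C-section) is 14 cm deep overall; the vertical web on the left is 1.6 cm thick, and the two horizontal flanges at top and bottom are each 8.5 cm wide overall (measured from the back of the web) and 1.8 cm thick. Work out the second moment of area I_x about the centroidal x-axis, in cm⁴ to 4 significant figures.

Break the section into simple shapes (no overlaps), measuring from the bottom-left corner of the bounding box.
Web: 1.6 × 14, A = 22.4 cm², y = 7 cm, Ī = 365.867 cm⁴.
Top flange (beyond web): 6.9 × 1.8, A = 12.42 cm², y = 13.1 cm, Ī = 3.3534 cm⁴.
Bottom flange (beyond web): 6.9 × 1.8, A = 12.42 cm², y = 0.9 cm, Ī = 3.3534 cm⁴.
By symmetry the centroid is at mid-height, ȳ = 7 cm.
Transfer each piece to the centroidal x-axis using Ī + A·d² with d = y − 7:
  web: d = 0 cm → contributes +365.867 cm⁴
  top flange (beyond web): d = 6.1 cm → contributes +465.502 cm⁴
  bottom flange (beyond web): d = -6.1 cm → contributes +465.502 cm⁴
Total I = 1296.87 cm⁴.

I_x ≈ 1297 cm⁴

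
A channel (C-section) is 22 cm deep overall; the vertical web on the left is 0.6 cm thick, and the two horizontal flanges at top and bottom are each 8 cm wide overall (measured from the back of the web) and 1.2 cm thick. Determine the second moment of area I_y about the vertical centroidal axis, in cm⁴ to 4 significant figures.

I_y ≈ 202.6 cm⁴

Treat the section as a set of non-overlapping primitives; coordinates are from the bounding-box lower-left.
Web: 0.6 × 22, A = 13.2 cm², x = 0.3 cm, Ī = 0.396 cm⁴.
Top flange (beyond web): 7.4 × 1.2, A = 8.88 cm², x = 4.3 cm, Ī = 40.5224 cm⁴.
Bottom flange (beyond web): 7.4 × 1.2, A = 8.88 cm², x = 4.3 cm, Ī = 40.5224 cm⁴.
Centroid: x̄ = ΣA·x / ΣA = 2.59457 cm.
Transfer each piece to the vertical centroidal axis using Ī + A·d² with d = x − 2.59457:
  web: d = -2.29457 cm → contributes +69.8949 cm⁴
  top flange (beyond web): d = 1.70543 cm → contributes +66.3497 cm⁴
  bottom flange (beyond web): d = 1.70543 cm → contributes +66.3497 cm⁴
Total I = 202.594 cm⁴.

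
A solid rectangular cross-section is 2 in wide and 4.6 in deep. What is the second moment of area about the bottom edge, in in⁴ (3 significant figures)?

The section: 2 × 4.6, A = 9.2 in², y = 2.3 in, Ī = 16.223 in⁴.
Transfer it to a horizontal axis along the bottom face using Ī + A·d² with d = y − 0:
  the section: d = 2.3 in → contributes +64.891 in⁴
Total I = 64.891 in⁴.

I_base ≈ 64.9 in⁴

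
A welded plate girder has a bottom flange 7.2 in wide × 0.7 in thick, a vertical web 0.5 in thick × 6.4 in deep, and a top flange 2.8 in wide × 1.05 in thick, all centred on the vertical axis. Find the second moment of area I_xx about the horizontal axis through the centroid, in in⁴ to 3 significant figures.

I_xx ≈ 111 in⁴

Split into non-overlapping primitives; take the origin at the lower-left of the bounding box.
Bottom plate: 7.2 × 0.7, A = 5.04 in², y = 0.35 in, Ī = 0.2058 in⁴.
Web plate: 0.5 × 6.4, A = 3.2 in², y = 3.9 in, Ī = 10.923 in⁴.
Top plate: 2.8 × 1.05, A = 2.94 in², y = 7.625 in, Ī = 0.27011 in⁴.
Centroid: ȳ = ΣA·y / ΣA = 3.2792 in.
Transfer each piece to the horizontal axis through the centroid using Ī + A·d² with d = y − 3.2792:
  bottom plate: d = -2.9292 in → contributes +43.45 in⁴
  web plate: d = 0.6208 in → contributes +12.156 in⁴
  top plate: d = 4.3458 in → contributes +55.795 in⁴
Total I = 111.4 in⁴.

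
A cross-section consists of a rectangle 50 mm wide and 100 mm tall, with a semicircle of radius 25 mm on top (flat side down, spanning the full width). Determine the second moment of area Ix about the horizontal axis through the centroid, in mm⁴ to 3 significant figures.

Ix ≈ 7.22 × 10⁶ mm⁴

Break the section into simple shapes (no overlaps), measuring from the bottom-left corner of the bounding box.
Rectangular body: 50 × 100, A = 5 000 mm², y = 50 mm, Ī = 4 166 667 mm⁴.
Semicircular cap: semicircle r = 25, A = 981.75 mm², y = 110.61 mm, Ī = 42 874 mm⁴.
Centroid: ȳ = ΣA·y / ΣA = 59.948 mm.
Transfer each piece to the horizontal axis through the centroid using Ī + A·d² with d = y − 59.948:
  rectangular body: d = -9.9476 mm → contributes +4 661 441 mm⁴
  semicircular cap: d = 50.663 mm → contributes +2 562 737 mm⁴
Total I = 7 224 178 mm⁴.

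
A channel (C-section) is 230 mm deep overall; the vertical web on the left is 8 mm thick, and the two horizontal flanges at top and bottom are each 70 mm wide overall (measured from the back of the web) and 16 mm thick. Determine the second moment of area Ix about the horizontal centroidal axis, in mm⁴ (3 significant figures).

Ix ≈ 3.09 × 10⁷ mm⁴

Break the section into simple shapes (no overlaps), measuring from the bottom-left corner of the bounding box.
Web: 8 × 230, A = 1 840 mm², y = 115 mm, Ī = 8 111 333 mm⁴.
Top flange (beyond web): 62 × 16, A = 992 mm², y = 222 mm, Ī = 21 163 mm⁴.
Bottom flange (beyond web): 62 × 16, A = 992 mm², y = 8 mm, Ī = 21 163 mm⁴.
By symmetry the centroid is at mid-height, ȳ = 115 mm.
Transfer each piece to the horizontal centroidal axis using Ī + A·d² with d = y − 115:
  web: d = 0 mm → contributes +8 111 333 mm⁴
  top flange (beyond web): d = 107 mm → contributes +11 378 571 mm⁴
  bottom flange (beyond web): d = -107 mm → contributes +11 378 571 mm⁴
Total I = 30 868 475 mm⁴.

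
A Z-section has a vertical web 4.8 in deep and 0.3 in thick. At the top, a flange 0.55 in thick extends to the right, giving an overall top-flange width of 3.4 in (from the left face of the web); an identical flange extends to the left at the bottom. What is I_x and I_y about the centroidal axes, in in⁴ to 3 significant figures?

Break the section into simple shapes (no overlaps), measuring from the bottom-left corner of the bounding box.
Web: 0.3 × 4.8, A = 1.44 in², y = 2.4 in, Ī = 2.7648 in⁴.
Top flange (beyond web): 3.1 × 0.55, A = 1.705 in², y = 4.525 in, Ī = 0.04298 in⁴.
Bottom flange (beyond web): 3.1 × 0.55, A = 1.705 in², y = 0.275 in, Ī = 0.04298 in⁴.
Centroid: ȳ = ΣA·y / ΣA = 2.4 in.
Transfer each piece to the centroidal x-axis using Ī + A·d² with d = y − 2.4:
  web: d = 0 in → contributes +2.7648 in⁴
  top flange (beyond web): d = 2.125 in → contributes +7.7421 in⁴
  bottom flange (beyond web): d = -2.125 in → contributes +7.7421 in⁴
Total I = 18.249 in⁴.
For the y-axis: x̄ = 3.25 in.
Repeating about the centroidal y-axis gives I_y = 12.597 in⁴.

I_x ≈ 18.2 in⁴, I_y ≈ 12.6 in⁴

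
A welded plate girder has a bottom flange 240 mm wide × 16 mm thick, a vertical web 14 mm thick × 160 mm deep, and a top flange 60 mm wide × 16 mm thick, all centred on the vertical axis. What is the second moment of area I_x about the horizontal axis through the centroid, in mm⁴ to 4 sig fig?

I_x ≈ 3.293 × 10⁷ mm⁴

Treat the section as a set of non-overlapping primitives; coordinates are from the bounding-box lower-left.
Bottom plate: 240 × 16, A = 3 840 mm², y = 8 mm, Ī = 81 920 mm⁴.
Web plate: 14 × 160, A = 2 240 mm², y = 96 mm, Ī = 4 778 667 mm⁴.
Top plate: 60 × 16, A = 960 mm², y = 184 mm, Ī = 20 480 mm⁴.
Centroid: ȳ = ΣA·y / ΣA = 60 mm.
Transfer each piece to the horizontal axis through the centroid using Ī + A·d² with d = y − 60:
  bottom plate: d = -52 mm → contributes +10 465 280 mm⁴
  web plate: d = 36 mm → contributes +7 681 707 mm⁴
  top plate: d = 124 mm → contributes +14 781 440 mm⁴
Total I = 32 928 427 mm⁴.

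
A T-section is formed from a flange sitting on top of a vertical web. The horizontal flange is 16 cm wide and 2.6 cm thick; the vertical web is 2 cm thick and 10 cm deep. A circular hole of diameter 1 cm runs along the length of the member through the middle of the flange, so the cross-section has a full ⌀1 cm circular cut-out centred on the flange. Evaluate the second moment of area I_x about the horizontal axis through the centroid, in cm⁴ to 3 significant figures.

Break the section into simple shapes (no overlaps), measuring from the bottom-left corner of the bounding box.
Flange: 16 × 2.6, A = 41.6 cm², y = 11.3 cm, Ī = 23.435 cm⁴.
Web: 2 × 10, A = 20 cm², y = 5 cm, Ī = 166.67 cm⁴.
Hole (subtracted): ⌀1, A = 0.7854 cm², y = 11.3 cm, Ī = 0.049087 cm⁴.
Centroid: ȳ = ΣA·y / ΣA = 9.2281 cm.
Transfer each piece to the horizontal axis through the centroid using Ī + A·d² with d = y − 9.2281:
  flange: d = 2.0719 cm → contributes +202.01 cm⁴
  web: d = -4.2281 cm → contributes +524.21 cm⁴
  hole: d = 2.0719 cm → contributes −3.4205 cm⁴
Total I = 722.8 cm⁴.

I_x ≈ 723 cm⁴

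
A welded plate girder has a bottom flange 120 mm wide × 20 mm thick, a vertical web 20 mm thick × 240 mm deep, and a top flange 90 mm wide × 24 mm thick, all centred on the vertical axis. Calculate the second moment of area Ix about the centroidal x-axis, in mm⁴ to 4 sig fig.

Ix ≈ 1.013 × 10⁸ mm⁴

Break the section into simple shapes (no overlaps), measuring from the bottom-left corner of the bounding box.
Bottom plate: 120 × 20, A = 2 400 mm², y = 10 mm, Ī = 80 000 mm⁴.
Web plate: 20 × 240, A = 4 800 mm², y = 140 mm, Ī = 23 040 000 mm⁴.
Top plate: 90 × 24, A = 2 160 mm², y = 272 mm, Ī = 103 680 mm⁴.
Centroid: ȳ = ΣA·y / ΣA = 137.128 mm.
Transfer each piece to the centroidal x-axis using Ī + A·d² with d = y − 137.128:
  bottom plate: d = -127.128 mm → contributes +38 867 793 mm⁴
  web plate: d = 2.87179 mm → contributes +23 079 587 mm⁴
  top plate: d = 134.872 mm → contributes +39 394 946 mm⁴
Total I = 101 342 326 mm⁴.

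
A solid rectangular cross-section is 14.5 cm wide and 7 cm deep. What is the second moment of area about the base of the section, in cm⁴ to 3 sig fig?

I_base ≈ 1660 cm⁴

The section: 14.5 × 7, A = 101.5 cm², y = 3.5 cm, Ī = 414.46 cm⁴.
Transfer it to the base of the section using Ī + A·d² with d = y − 0:
  the section: d = 3.5 cm → contributes +1657.8 cm⁴
Total I = 1657.8 cm⁴.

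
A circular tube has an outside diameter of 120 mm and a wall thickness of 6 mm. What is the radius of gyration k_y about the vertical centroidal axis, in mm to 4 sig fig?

k_y ≈ 40.36 mm

Break the section into simple shapes (no overlaps), measuring from the bottom-left corner of the bounding box.
Outer circle: ⌀120, A = 11309.7 mm², x = 60 mm, Ī = 10 178 760 mm⁴.
Bore (subtracted): ⌀108, A = 9160.88 mm², x = 60 mm, Ī = 6 678 285 mm⁴.
By symmetry the centroid is at mid-width, x̄ = 60 mm.
All pieces are centred on the vertical centroidal axis, so I = ΣĪ (holes subtracted) = 3 500 476 mm⁴.
Radius of gyration: k = √(I/A) = √(3 500 476 / 2148.85) = 40.3609 mm.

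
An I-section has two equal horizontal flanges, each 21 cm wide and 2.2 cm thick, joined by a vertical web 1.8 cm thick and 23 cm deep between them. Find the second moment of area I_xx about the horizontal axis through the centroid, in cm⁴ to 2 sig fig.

I_xx ≈ 1.7 × 10⁴ cm⁴

Treat the section as a set of non-overlapping primitives; coordinates are from the bounding-box lower-left.
Bottom flange: 21 × 2.2, A = 46.2 cm², y = 1.1 cm, Ī = 18.63 cm⁴.
Web: 1.8 × 23, A = 41.4 cm², y = 13.7 cm, Ī = 1 825 cm⁴.
Top flange: 21 × 2.2, A = 46.2 cm², y = 26.3 cm, Ī = 18.63 cm⁴.
By symmetry the centroid is at mid-height, ȳ = 13.7 cm.
Transfer each piece to the horizontal axis through the centroid using Ī + A·d² with d = y − 13.7:
  bottom flange: d = -12.6 cm → contributes +7 353 cm⁴
  web: d = 0 cm → contributes +1 825 cm⁴
  top flange: d = 12.6 cm → contributes +7 353 cm⁴
Total I = 16 532 cm⁴.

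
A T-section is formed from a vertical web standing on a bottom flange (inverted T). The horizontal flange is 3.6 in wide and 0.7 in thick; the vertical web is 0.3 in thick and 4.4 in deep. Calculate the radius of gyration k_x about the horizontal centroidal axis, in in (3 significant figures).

k_x ≈ 1.43 in

Treat the section as a set of non-overlapping primitives; coordinates are from the bounding-box lower-left.
Flange: 3.6 × 0.7, A = 2.52 in², y = 0.35 in, Ī = 0.1029 in⁴.
Web: 0.3 × 4.4, A = 1.32 in², y = 2.9 in, Ī = 2.1296 in⁴.
Centroid: ȳ = ΣA·y / ΣA = 1.2266 in.
Transfer each piece to the horizontal centroidal axis using Ī + A·d² with d = y − 1.2266:
  flange: d = -0.87656 in → contributes +2.0392 in⁴
  web: d = 1.6734 in → contributes +5.8261 in⁴
Total I = 7.8653 in⁴.
Radius of gyration: k = √(I/A) = √(7.8653 / 3.84) = 1.4312 in.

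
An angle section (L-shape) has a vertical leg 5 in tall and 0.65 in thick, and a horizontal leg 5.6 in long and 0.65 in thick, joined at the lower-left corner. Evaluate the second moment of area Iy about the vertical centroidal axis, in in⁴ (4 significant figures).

Split into non-overlapping primitives; take the origin at the lower-left of the bounding box.
Vertical leg: 0.65 × 5, A = 3.25 in², x = 0.325 in, Ī = 0.114427 in⁴.
Horizontal leg (remainder): 4.95 × 0.65, A = 3.2175 in², x = 3.125 in, Ī = 6.56973 in⁴.
Centroid: x̄ = ΣA·x / ΣA = 1.71796 in.
Transfer each piece to the vertical centroidal axis using Ī + A·d² with d = x − 1.71796:
  vertical leg: d = -1.39296 in → contributes +6.42057 in⁴
  horizontal leg (remainder): d = 1.40704 in → contributes +12.9396 in⁴
Total I = 19.3601 in⁴.

Iy ≈ 19.36 in⁴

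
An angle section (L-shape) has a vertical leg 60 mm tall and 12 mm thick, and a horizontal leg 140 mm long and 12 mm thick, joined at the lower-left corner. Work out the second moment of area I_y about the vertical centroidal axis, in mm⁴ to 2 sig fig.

Treat the section as a set of non-overlapping primitives; coordinates are from the bounding-box lower-left.
Vertical leg: 12 × 60, A = 720 mm², x = 6 mm, Ī = 8 640 mm⁴.
Horizontal leg (remainder): 128 × 12, A = 1 536 mm², x = 76 mm, Ī = 2 097 152 mm⁴.
Centroid: x̄ = ΣA·x / ΣA = 53.66 mm.
Transfer each piece to the vertical centroidal axis using Ī + A·d² with d = x − 53.66:
  vertical leg: d = -47.66 mm → contributes +1 644 073 mm⁴
  horizontal leg (remainder): d = 22.34 mm → contributes +2 863 761 mm⁴
Total I = 4 507 835 mm⁴.

I_y ≈ 4.5 × 10⁶ mm⁴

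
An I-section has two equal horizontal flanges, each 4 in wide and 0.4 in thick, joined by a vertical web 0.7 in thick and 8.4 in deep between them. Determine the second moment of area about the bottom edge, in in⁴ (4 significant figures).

Split into non-overlapping primitives; take the origin at the lower-left of the bounding box.
Bottom flange: 4 × 0.4, A = 1.6 in², y = 0.2 in, Ī = 0.0213333 in⁴.
Web: 0.7 × 8.4, A = 5.88 in², y = 4.6 in, Ī = 34.5744 in⁴.
Top flange: 4 × 0.4, A = 1.6 in², y = 9 in, Ī = 0.0213333 in⁴.
Transfer each piece to the base of the section using Ī + A·d² with d = y − 0:
  bottom flange: d = 0.2 in → contributes +0.0853333 in⁴
  web: d = 4.6 in → contributes +158.995 in⁴
  top flange: d = 9 in → contributes +129.621 in⁴
Total I = 288.702 in⁴.

I_base ≈ 288.7 in⁴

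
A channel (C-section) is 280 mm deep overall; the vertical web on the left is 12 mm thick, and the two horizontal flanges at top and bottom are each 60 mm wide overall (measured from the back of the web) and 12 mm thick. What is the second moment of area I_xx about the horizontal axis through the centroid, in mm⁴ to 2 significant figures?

Break the section into simple shapes (no overlaps), measuring from the bottom-left corner of the bounding box.
Web: 12 × 280, A = 3 360 mm², y = 140 mm, Ī = 21 952 000 mm⁴.
Top flange (beyond web): 48 × 12, A = 576 mm², y = 274 mm, Ī = 6 912 mm⁴.
Bottom flange (beyond web): 48 × 12, A = 576 mm², y = 6 mm, Ī = 6 912 mm⁴.
By symmetry the centroid is at mid-height, ȳ = 140 mm.
Transfer each piece to the horizontal axis through the centroid using Ī + A·d² with d = y − 140:
  web: d = 0 mm → contributes +21 952 000 mm⁴
  top flange (beyond web): d = 134 mm → contributes +10 349 568 mm⁴
  bottom flange (beyond web): d = -134 mm → contributes +10 349 568 mm⁴
Total I = 42 651 136 mm⁴.

I_xx ≈ 4.3 × 10⁷ mm⁴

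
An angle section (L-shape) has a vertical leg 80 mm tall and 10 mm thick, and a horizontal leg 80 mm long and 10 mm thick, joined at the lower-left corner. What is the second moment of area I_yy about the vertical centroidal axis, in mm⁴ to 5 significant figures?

Treat the section as a set of non-overlapping primitives; coordinates are from the bounding-box lower-left.
Vertical leg: 10 × 80, A = 800 mm², x = 5 mm, Ī = 6666.667 mm⁴.
Horizontal leg (remainder): 70 × 10, A = 700 mm², x = 45 mm, Ī = 285833.3 mm⁴.
Centroid: x̄ = ΣA·x / ΣA = 23.66667 mm.
Transfer each piece to the vertical centroidal axis using Ī + A·d² with d = x − 23.66667:
  vertical leg: d = -18.66667 mm → contributes +285422.2 mm⁴
  horizontal leg (remainder): d = 21.33333 mm → contributes +604411.1 mm⁴
Total I = 889833.3 mm⁴.

I_yy ≈ 8.8983 × 10⁵ mm⁴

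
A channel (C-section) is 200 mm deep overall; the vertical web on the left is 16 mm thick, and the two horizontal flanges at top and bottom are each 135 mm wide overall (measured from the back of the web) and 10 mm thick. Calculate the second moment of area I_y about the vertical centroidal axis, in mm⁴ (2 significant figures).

Break the section into simple shapes (no overlaps), measuring from the bottom-left corner of the bounding box.
Web: 16 × 200, A = 3 200 mm², x = 8 mm, Ī = 68 267 mm⁴.
Top flange (beyond web): 119 × 10, A = 1 190 mm², x = 75.5 mm, Ī = 1 404 299 mm⁴.
Bottom flange (beyond web): 119 × 10, A = 1 190 mm², x = 75.5 mm, Ī = 1 404 299 mm⁴.
Centroid: x̄ = ΣA·x / ΣA = 36.79 mm.
Transfer each piece to the vertical centroidal axis using Ī + A·d² with d = x − 36.79:
  web: d = -28.79 mm → contributes +2 720 691 mm⁴
  top flange (beyond web): d = 38.71 mm → contributes +3 187 442 mm⁴
  bottom flange (beyond web): d = 38.71 mm → contributes +3 187 442 mm⁴
Total I = 9 095 575 mm⁴.

I_y ≈ 9.1 × 10⁶ mm⁴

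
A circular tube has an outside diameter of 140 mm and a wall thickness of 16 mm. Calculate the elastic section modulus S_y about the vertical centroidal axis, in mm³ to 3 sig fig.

S_y ≈ 1.74 × 10⁵ mm³

Treat the section as a set of non-overlapping primitives; coordinates are from the bounding-box lower-left.
Outer circle: ⌀140, A = 15 394 mm², x = 70 mm, Ī = 18 857 410 mm⁴.
Bore (subtracted): ⌀108, A = 9160.9 mm², x = 70 mm, Ī = 6 678 285 mm⁴.
By symmetry the centroid is at mid-width, x̄ = 70 mm.
All pieces are centred on the vertical centroidal axis, so I = ΣĪ (holes subtracted) = 12 179 125 mm⁴.
Extreme fibre distance c = 70 mm; S = I/c = 173 988 mm³.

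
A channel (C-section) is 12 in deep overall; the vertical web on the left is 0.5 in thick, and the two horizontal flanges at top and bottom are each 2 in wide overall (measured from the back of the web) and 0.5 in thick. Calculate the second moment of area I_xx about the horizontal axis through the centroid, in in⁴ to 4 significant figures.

I_xx ≈ 121.6 in⁴

Break the section into simple shapes (no overlaps), measuring from the bottom-left corner of the bounding box.
Web: 0.5 × 12, A = 6 in², y = 6 in, Ī = 72 in⁴.
Top flange (beyond web): 1.5 × 0.5, A = 0.75 in², y = 11.75 in, Ī = 0.015625 in⁴.
Bottom flange (beyond web): 1.5 × 0.5, A = 0.75 in², y = 0.25 in, Ī = 0.015625 in⁴.
By symmetry the centroid is at mid-height, ȳ = 6 in.
Transfer each piece to the horizontal axis through the centroid using Ī + A·d² with d = y − 6:
  web: d = 0 in → contributes +72 in⁴
  top flange (beyond web): d = 5.75 in → contributes +24.8125 in⁴
  bottom flange (beyond web): d = -5.75 in → contributes +24.8125 in⁴
Total I = 121.625 in⁴.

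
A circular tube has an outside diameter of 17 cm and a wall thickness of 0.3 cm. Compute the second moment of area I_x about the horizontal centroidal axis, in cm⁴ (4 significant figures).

I_x ≈ 548.9 cm⁴

Decompose the section into non-overlapping parts with the origin at the bottom-left of its bounding rectangle.
Outer circle: ⌀17, A = 226.98 cm², y = 8.5 cm, Ī = 4099.83 cm⁴.
Bore (subtracted): ⌀16.4, A = 211.241 cm², y = 8.5 cm, Ī = 3550.96 cm⁴.
By symmetry the centroid is at mid-height, ȳ = 8.5 cm.
All pieces are centred on the horizontal centroidal axis, so I = ΣĪ (holes subtracted) = 548.872 cm⁴.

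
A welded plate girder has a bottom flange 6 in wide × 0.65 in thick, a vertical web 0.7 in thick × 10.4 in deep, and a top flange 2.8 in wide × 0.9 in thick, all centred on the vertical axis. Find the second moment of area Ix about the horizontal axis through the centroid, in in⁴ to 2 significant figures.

Split into non-overlapping primitives; take the origin at the lower-left of the bounding box.
Bottom plate: 6 × 0.65, A = 3.9 in², y = 0.325 in, Ī = 0.1373 in⁴.
Web plate: 0.7 × 10.4, A = 7.28 in², y = 5.85 in, Ī = 65.62 in⁴.
Top plate: 2.8 × 0.9, A = 2.52 in², y = 11.5 in, Ī = 0.1701 in⁴.
Centroid: ȳ = ΣA·y / ΣA = 5.316 in.
Transfer each piece to the horizontal axis through the centroid using Ī + A·d² with d = y − 5.316:
  bottom plate: d = -4.991 in → contributes +97.3 in⁴
  web plate: d = 0.5335 in → contributes +67.69 in⁴
  top plate: d = 6.184 in → contributes +96.53 in⁴
Total I = 261.5 in⁴.

Ix ≈ 260 in⁴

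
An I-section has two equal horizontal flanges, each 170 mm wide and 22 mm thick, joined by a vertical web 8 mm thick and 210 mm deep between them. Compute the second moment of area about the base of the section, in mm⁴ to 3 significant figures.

I_base ≈ 2.55 × 10⁸ mm⁴

Break the section into simple shapes (no overlaps), measuring from the bottom-left corner of the bounding box.
Bottom flange: 170 × 22, A = 3 740 mm², y = 11 mm, Ī = 150 847 mm⁴.
Web: 8 × 210, A = 1 680 mm², y = 127 mm, Ī = 6 174 000 mm⁴.
Top flange: 170 × 22, A = 3 740 mm², y = 243 mm, Ī = 150 847 mm⁴.
Transfer each piece to the bottom edge using Ī + A·d² with d = y − 0:
  bottom flange: d = 11 mm → contributes +603 387 mm⁴
  web: d = 127 mm → contributes +33 270 720 mm⁴
  top flange: d = 243 mm → contributes +220 994 107 mm⁴
Total I = 254 868 213 mm⁴.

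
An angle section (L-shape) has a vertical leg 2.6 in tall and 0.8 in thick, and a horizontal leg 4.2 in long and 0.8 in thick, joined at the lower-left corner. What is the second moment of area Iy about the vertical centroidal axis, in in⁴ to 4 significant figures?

Iy ≈ 7.929 in⁴

Decompose the section into non-overlapping parts with the origin at the bottom-left of its bounding rectangle.
Vertical leg: 0.8 × 2.6, A = 2.08 in², x = 0.4 in, Ī = 0.110933 in⁴.
Horizontal leg (remainder): 3.4 × 0.8, A = 2.72 in², x = 2.5 in, Ī = 2.62027 in⁴.
Centroid: x̄ = ΣA·x / ΣA = 1.59 in.
Transfer each piece to the vertical centroidal axis using Ī + A·d² with d = x − 1.59:
  vertical leg: d = -1.19 in → contributes +3.05642 in⁴
  horizontal leg (remainder): d = 0.91 in → contributes +4.8727 in⁴
Total I = 7.92912 in⁴.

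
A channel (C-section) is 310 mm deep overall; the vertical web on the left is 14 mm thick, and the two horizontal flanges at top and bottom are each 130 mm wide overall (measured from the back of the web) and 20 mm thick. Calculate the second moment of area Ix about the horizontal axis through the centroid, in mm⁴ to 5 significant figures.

Ix ≈ 1.3247 × 10⁸ mm⁴

Decompose the section into non-overlapping parts with the origin at the bottom-left of its bounding rectangle.
Web: 14 × 310, A = 4 340 mm², y = 155 mm, Ī = 34 756 167 mm⁴.
Top flange (beyond web): 116 × 20, A = 2 320 mm², y = 300 mm, Ī = 77333.33 mm⁴.
Bottom flange (beyond web): 116 × 20, A = 2 320 mm², y = 10 mm, Ī = 77333.33 mm⁴.
By symmetry the centroid is at mid-height, ȳ = 155 mm.
Transfer each piece to the horizontal axis through the centroid using Ī + A·d² with d = y − 155:
  web: d = 0 mm → contributes +34 756 167 mm⁴
  top flange (beyond web): d = 145 mm → contributes +48 855 333 mm⁴
  bottom flange (beyond web): d = -145 mm → contributes +48 855 333 mm⁴
Total I = 132 466 833 mm⁴.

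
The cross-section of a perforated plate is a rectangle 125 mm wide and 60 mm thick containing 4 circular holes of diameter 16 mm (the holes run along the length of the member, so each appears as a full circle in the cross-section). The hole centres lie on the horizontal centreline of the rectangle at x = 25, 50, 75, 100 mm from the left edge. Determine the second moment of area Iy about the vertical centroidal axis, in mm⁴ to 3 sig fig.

Break the section into simple shapes (no overlaps), measuring from the bottom-left corner of the bounding box.
Plate: 125 × 60, A = 7 500 mm², x = 62.5 mm, Ī = 9 765 625 mm⁴.
Hole 1 (subtracted): ⌀16, A = 201.06 mm², x = 25 mm, Ī = 3 217 mm⁴.
Hole 2 (subtracted): ⌀16, A = 201.06 mm², x = 50 mm, Ī = 3 217 mm⁴.
Hole 3 (subtracted): ⌀16, A = 201.06 mm², x = 75 mm, Ī = 3 217 mm⁴.
Hole 4 (subtracted): ⌀16, A = 201.06 mm², x = 100 mm, Ī = 3 217 mm⁴.
By symmetry the centroid is at mid-width, x̄ = 62.5 mm.
Transfer each piece to the vertical centroidal axis using Ī + A·d² with d = x − 62.5:
  plate: d = 0 mm → contributes +9 765 625 mm⁴
  hole 1: d = -37.5 mm → contributes −285 960 mm⁴
  hole 2: d = -12.5 mm → contributes −34 633 mm⁴
  hole 3: d = 12.5 mm → contributes −34 633 mm⁴
  hole 4: d = 37.5 mm → contributes −285 960 mm⁴
Total I = 9 124 439 mm⁴.

Iy ≈ 9.12 × 10⁶ mm⁴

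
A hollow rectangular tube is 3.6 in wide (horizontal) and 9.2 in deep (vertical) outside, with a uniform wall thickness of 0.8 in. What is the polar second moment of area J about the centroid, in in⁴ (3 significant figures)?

Split into non-overlapping primitives; take the origin at the lower-left of the bounding box.
Outer rectangle: 3.6 × 9.2, A = 33.12 in², y = 4.6 in, Ī = 233.61 in⁴.
Inner void (subtracted): 2 × 7.6, A = 15.2 in², y = 4.6 in, Ī = 73.163 in⁴.
By symmetry the centroid is at mid-height, ȳ = 4.6 in.
All pieces are centred on the centroidal x-axis, so I = ΣĪ (holes subtracted) = 160.44 in⁴.
Repeating about the centroidal y-axis gives I_y = 30.703 in⁴.
Polar second moment: J = I_x + I_y = 191.15 in⁴.

J ≈ 191 in⁴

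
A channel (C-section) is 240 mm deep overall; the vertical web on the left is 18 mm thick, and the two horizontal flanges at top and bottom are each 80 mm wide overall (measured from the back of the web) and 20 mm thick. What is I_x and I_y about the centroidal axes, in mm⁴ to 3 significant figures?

I_x ≈ 5.08 × 10⁷ mm⁴, I_y ≈ 3.43 × 10⁶ mm⁴

Treat the section as a set of non-overlapping primitives; coordinates are from the bounding-box lower-left.
Web: 18 × 240, A = 4 320 mm², y = 120 mm, Ī = 20 736 000 mm⁴.
Top flange (beyond web): 62 × 20, A = 1 240 mm², y = 230 mm, Ī = 41 333 mm⁴.
Bottom flange (beyond web): 62 × 20, A = 1 240 mm², y = 10 mm, Ī = 41 333 mm⁴.
By symmetry the centroid is at mid-height, ȳ = 120 mm.
Transfer each piece to the centroidal x-axis using Ī + A·d² with d = y − 120:
  web: d = 0 mm → contributes +20 736 000 mm⁴
  top flange (beyond web): d = 110 mm → contributes +15 045 333 mm⁴
  bottom flange (beyond web): d = -110 mm → contributes +15 045 333 mm⁴
Total I = 50 826 667 mm⁴.
For the y-axis: x̄ = 23.588 mm.
Repeating about the centroidal y-axis gives I_y = 3 431 914 mm⁴.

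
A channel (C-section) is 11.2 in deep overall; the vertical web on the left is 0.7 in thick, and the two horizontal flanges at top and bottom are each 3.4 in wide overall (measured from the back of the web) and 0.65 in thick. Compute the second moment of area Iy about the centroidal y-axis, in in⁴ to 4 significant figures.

Break the section into simple shapes (no overlaps), measuring from the bottom-left corner of the bounding box.
Web: 0.7 × 11.2, A = 7.84 in², x = 0.35 in, Ī = 0.320133 in⁴.
Top flange (beyond web): 2.7 × 0.65, A = 1.755 in², x = 2.05 in, Ī = 1.06616 in⁴.
Bottom flange (beyond web): 2.7 × 0.65, A = 1.755 in², x = 2.05 in, Ī = 1.06616 in⁴.
Centroid: x̄ = ΣA·x / ΣA = 0.875727 in.
Transfer each piece to the centroidal y-axis using Ī + A·d² with d = x − 0.875727:
  web: d = -0.525727 in → contributes +2.48702 in⁴
  top flange (beyond web): d = 1.17427 in → contributes +3.48616 in⁴
  bottom flange (beyond web): d = 1.17427 in → contributes +3.48616 in⁴
Total I = 9.45935 in⁴.

Iy ≈ 9.459 in⁴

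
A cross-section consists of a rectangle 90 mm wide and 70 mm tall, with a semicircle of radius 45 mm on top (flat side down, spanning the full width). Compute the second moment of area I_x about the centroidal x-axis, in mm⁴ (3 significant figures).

I_x ≈ 9.21 × 10⁶ mm⁴

Treat the section as a set of non-overlapping primitives; coordinates are from the bounding-box lower-left.
Rectangular body: 90 × 70, A = 6 300 mm², y = 35 mm, Ī = 2 572 500 mm⁴.
Semicircular cap: semicircle r = 45, A = 3180.9 mm², y = 89.099 mm, Ī = 450 072 mm⁴.
Centroid: ȳ = ΣA·y / ΣA = 53.15 mm.
Transfer each piece to the centroidal x-axis using Ī + A·d² with d = y − 53.15:
  rectangular body: d = -18.15 mm → contributes +4 647 923 mm⁴
  semicircular cap: d = 35.948 mm → contributes +4 560 644 mm⁴
Total I = 9 208 567 mm⁴.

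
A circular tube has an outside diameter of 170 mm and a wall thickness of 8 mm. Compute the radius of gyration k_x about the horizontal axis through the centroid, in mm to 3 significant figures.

k_x ≈ 57.3 mm

Decompose the section into non-overlapping parts with the origin at the bottom-left of its bounding rectangle.
Outer circle: ⌀170, A = 22 698 mm², y = 85 mm, Ī = 40 998 275 mm⁴.
Bore (subtracted): ⌀154, A = 18 627 mm², y = 85 mm, Ī = 27 609 134 mm⁴.
By symmetry the centroid is at mid-height, ȳ = 85 mm.
All pieces are centred on the horizontal axis through the centroid, so I = ΣĪ (holes subtracted) = 13 389 141 mm⁴.
Radius of gyration: k = √(I/A) = √(13 389 141 / 4071.5) = 57.345 mm.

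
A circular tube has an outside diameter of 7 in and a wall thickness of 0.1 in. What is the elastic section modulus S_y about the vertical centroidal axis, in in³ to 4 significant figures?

Decompose the section into non-overlapping parts with the origin at the bottom-left of its bounding rectangle.
Outer circle: ⌀7, A = 38.4845 in², x = 3.5 in, Ī = 117.859 in⁴.
Bore (subtracted): ⌀6.8, A = 36.3168 in², x = 3.5 in, Ī = 104.956 in⁴.
By symmetry the centroid is at mid-width, x̄ = 3.5 in.
All pieces are centred on the vertical centroidal axis, so I = ΣĪ (holes subtracted) = 12.9032 in⁴.
Extreme fibre distance c = 3.5 in; S = I/c = 3.68664 in³.

S_y ≈ 3.687 in³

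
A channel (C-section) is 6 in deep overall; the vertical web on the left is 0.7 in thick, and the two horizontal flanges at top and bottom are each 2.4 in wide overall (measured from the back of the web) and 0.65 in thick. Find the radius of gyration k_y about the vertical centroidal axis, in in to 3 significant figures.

k_y ≈ 0.660 in

Break the section into simple shapes (no overlaps), measuring from the bottom-left corner of the bounding box.
Web: 0.7 × 6, A = 4.2 in², x = 0.35 in, Ī = 0.1715 in⁴.
Top flange (beyond web): 1.7 × 0.65, A = 1.105 in², x = 1.55 in, Ī = 0.26612 in⁴.
Bottom flange (beyond web): 1.7 × 0.65, A = 1.105 in², x = 1.55 in, Ī = 0.26612 in⁴.
Centroid: x̄ = ΣA·x / ΣA = 0.76373 in.
Transfer each piece to the vertical centroidal axis using Ī + A·d² with d = x − 0.76373:
  web: d = -0.41373 in → contributes +0.89042 in⁴
  top flange (beyond web): d = 0.78627 in → contributes +0.94926 in⁴
  bottom flange (beyond web): d = 0.78627 in → contributes +0.94926 in⁴
Total I = 2.7889 in⁴.
Radius of gyration: k = √(I/A) = √(2.7889 / 6.41) = 0.65961 in.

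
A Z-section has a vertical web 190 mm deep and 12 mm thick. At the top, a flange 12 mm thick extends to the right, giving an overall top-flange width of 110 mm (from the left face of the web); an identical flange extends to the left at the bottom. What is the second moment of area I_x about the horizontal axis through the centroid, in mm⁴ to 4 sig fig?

Split into non-overlapping primitives; take the origin at the lower-left of the bounding box.
Web: 12 × 190, A = 2 280 mm², y = 95 mm, Ī = 6 859 000 mm⁴.
Top flange (beyond web): 98 × 12, A = 1 176 mm², y = 184 mm, Ī = 14 112 mm⁴.
Bottom flange (beyond web): 98 × 12, A = 1 176 mm², y = 6 mm, Ī = 14 112 mm⁴.
Centroid: ȳ = ΣA·y / ΣA = 95 mm.
Transfer each piece to the horizontal axis through the centroid using Ī + A·d² with d = y − 95:
  web: d = 0 mm → contributes +6 859 000 mm⁴
  top flange (beyond web): d = 89 mm → contributes +9 329 208 mm⁴
  bottom flange (beyond web): d = -89 mm → contributes +9 329 208 mm⁴
Total I = 25 517 416 mm⁴.

I_x ≈ 2.552 × 10⁷ mm⁴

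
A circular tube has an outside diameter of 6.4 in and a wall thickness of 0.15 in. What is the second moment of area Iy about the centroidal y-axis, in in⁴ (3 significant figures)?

Treat the section as a set of non-overlapping primitives; coordinates are from the bounding-box lower-left.
Outer circle: ⌀6.4, A = 32.17 in², x = 3.2 in, Ī = 82.355 in⁴.
Bore (subtracted): ⌀6.1, A = 29.225 in², x = 3.2 in, Ī = 67.966 in⁴.
By symmetry the centroid is at mid-width, x̄ = 3.2 in.
All pieces are centred on the centroidal y-axis, so I = ΣĪ (holes subtracted) = 14.389 in⁴.

Iy ≈ 14.4 in⁴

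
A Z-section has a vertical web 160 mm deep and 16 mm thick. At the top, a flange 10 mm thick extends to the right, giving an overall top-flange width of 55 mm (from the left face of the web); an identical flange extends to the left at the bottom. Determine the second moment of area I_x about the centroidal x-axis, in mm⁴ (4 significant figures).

I_x ≈ 9.855 × 10⁶ mm⁴

Decompose the section into non-overlapping parts with the origin at the bottom-left of its bounding rectangle.
Web: 16 × 160, A = 2 560 mm², y = 80 mm, Ī = 5 461 333 mm⁴.
Top flange (beyond web): 39 × 10, A = 390 mm², y = 155 mm, Ī = 3 250 mm⁴.
Bottom flange (beyond web): 39 × 10, A = 390 mm², y = 5 mm, Ī = 3 250 mm⁴.
Centroid: ȳ = ΣA·y / ΣA = 80 mm.
Transfer each piece to the centroidal x-axis using Ī + A·d² with d = y − 80:
  web: d = 0 mm → contributes +5 461 333 mm⁴
  top flange (beyond web): d = 75 mm → contributes +2 197 000 mm⁴
  bottom flange (beyond web): d = -75 mm → contributes +2 197 000 mm⁴
Total I = 9 855 333 mm⁴.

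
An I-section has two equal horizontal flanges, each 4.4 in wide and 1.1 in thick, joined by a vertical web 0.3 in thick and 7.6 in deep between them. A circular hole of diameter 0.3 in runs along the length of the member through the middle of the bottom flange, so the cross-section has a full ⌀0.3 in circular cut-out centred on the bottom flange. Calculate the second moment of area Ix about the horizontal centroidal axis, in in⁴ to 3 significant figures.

Split into non-overlapping primitives; take the origin at the lower-left of the bounding box.
Bottom flange: 4.4 × 1.1, A = 4.84 in², y = 0.55 in, Ī = 0.48803 in⁴.
Web: 0.3 × 7.6, A = 2.28 in², y = 4.9 in, Ī = 10.974 in⁴.
Top flange: 4.4 × 1.1, A = 4.84 in², y = 9.25 in, Ī = 0.48803 in⁴.
Hole (subtracted): ⌀0.3, A = 0.070686 in², y = 0.55 in, Ī = 0.00039761 in⁴.
Centroid: ȳ = ΣA·y / ΣA = 4.9259 in.
Transfer each piece to the horizontal centroidal axis using Ī + A·d² with d = y − 4.9259:
  bottom flange: d = -4.3759 in → contributes +93.165 in⁴
  web: d = -0.025862 in → contributes +10.976 in⁴
  top flange: d = 4.3241 in → contributes +90.987 in⁴
  hole: d = -4.3759 in → contributes −1.3539 in⁴
Total I = 193.77 in⁴.

Ix ≈ 194 in⁴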